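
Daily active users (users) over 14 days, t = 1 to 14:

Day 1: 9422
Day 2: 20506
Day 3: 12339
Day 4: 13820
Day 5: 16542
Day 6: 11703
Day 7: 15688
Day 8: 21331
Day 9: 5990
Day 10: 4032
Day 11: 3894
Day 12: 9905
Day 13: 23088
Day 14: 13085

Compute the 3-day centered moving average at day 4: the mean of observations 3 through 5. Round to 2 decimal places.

14233.67

Sum of periods 3–5: 12339 + 13820 + 16542 = 42701
Divide by 3: 42701 / 3 = 14233.67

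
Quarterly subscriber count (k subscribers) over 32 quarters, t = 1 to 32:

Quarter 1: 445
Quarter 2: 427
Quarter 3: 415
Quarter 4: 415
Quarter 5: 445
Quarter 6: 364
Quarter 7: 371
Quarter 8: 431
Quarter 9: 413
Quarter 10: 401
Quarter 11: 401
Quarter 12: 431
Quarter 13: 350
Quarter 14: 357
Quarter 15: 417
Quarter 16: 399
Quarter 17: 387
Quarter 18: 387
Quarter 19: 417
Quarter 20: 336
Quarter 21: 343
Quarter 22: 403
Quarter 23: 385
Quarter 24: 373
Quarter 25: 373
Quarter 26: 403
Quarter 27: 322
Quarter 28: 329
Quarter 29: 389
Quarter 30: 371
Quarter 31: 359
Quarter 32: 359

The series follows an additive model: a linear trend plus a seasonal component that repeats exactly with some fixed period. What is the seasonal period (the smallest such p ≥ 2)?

First differences y_{t+1} − y_t: -18, -12, 0, 30, -81, 7, 60, -18, -12, 0, 30, -81, 7, 60, -18, -12, …
The difference pattern repeats every 7 terms and not for any smaller step, so p = 7.

7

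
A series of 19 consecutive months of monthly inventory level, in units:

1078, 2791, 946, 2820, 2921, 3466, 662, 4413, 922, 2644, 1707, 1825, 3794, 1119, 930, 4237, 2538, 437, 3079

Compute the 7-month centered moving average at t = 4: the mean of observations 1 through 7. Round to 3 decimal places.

Sum of periods 1–7: 1078 + 2791 + 946 + 2820 + 2921 + 3466 + 662 = 14684
Divide by 7: 14684 / 7 = 2097.714

2097.714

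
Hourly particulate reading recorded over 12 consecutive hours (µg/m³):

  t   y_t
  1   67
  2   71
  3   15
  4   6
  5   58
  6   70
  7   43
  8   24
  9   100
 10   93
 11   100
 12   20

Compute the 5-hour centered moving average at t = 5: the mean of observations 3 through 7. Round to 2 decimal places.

Sum of periods 3–7: 15 + 6 + 58 + 70 + 43 = 192
Divide by 5: 192 / 5 = 38.40

38.40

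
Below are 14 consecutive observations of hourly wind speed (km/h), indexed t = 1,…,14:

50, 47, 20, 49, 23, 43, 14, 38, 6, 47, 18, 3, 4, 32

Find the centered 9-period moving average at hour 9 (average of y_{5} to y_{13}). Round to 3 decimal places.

21.778

Sum of periods 5–13: 23 + 43 + 14 + 38 + 6 + 47 + 18 + 3 + 4 = 196
Divide by 9: 196 / 9 = 21.778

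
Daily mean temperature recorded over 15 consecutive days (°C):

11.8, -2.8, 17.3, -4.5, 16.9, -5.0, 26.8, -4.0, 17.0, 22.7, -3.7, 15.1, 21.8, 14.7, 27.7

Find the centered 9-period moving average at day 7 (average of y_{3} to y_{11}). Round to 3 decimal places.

Sum of periods 3–11: 17.3 + (-4.5) + 16.9 + (-5.0) + 26.8 + (-4.0) + 17.0 + 22.7 + (-3.7) = 83.5
Divide by 9: 83.5 / 9 = 9.278

9.278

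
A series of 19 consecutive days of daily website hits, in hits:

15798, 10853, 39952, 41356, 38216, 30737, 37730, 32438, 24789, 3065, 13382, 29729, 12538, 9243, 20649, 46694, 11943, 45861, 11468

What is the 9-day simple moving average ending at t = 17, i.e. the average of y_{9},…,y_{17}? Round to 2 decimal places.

Sum of periods 9–17: 24789 + 3065 + 13382 + 29729 + 12538 + 9243 + 20649 + 46694 + 11943 = 172032
Divide by 9: 172032 / 9 = 19114.67

19114.67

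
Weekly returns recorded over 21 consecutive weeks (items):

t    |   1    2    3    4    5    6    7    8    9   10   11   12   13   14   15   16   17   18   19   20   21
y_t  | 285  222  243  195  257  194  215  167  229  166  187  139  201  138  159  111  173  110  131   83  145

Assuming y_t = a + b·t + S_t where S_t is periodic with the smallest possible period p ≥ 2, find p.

4

First differences y_{t+1} − y_t: -63, 21, -48, 62, -63, 21, -48, 62, -63, 21, …
The difference pattern repeats every 4 terms and not for any smaller step, so p = 4.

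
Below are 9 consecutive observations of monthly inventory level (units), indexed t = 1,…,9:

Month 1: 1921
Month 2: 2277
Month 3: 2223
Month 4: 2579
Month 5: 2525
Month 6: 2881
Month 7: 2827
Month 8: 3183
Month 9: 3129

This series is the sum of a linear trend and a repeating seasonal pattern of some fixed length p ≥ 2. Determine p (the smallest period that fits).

First differences y_{t+1} − y_t: 356, -54, 356, -54, 356, -54, …
The difference pattern repeats every 2 terms and not for any smaller step, so p = 2.

2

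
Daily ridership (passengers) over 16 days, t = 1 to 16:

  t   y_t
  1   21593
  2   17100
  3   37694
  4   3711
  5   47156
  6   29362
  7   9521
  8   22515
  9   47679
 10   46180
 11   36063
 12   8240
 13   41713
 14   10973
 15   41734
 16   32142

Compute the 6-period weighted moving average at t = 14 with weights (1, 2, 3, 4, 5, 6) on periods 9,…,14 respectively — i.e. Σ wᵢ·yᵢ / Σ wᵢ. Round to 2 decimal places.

26456.71

Weighted sum: 1·47679 + 2·46180 + 3·36063 + 4·8240 + 5·41713 + 6·10973 = 47679 + 92360 + 108189 + 32960 + 208565 + 65838 = 555591
Weight total: 1 + 2 + 3 + 4 + 5 + 6 = 21
WMA = 555591 / 21 = 26456.71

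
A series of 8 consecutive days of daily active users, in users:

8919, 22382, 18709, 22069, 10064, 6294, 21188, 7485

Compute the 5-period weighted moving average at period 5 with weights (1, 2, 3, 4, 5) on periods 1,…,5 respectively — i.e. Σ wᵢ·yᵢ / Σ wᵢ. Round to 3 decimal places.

16560.400

Weighted sum: 1·8919 + 2·22382 + 3·18709 + 4·22069 + 5·10064 = 8919 + 44764 + 56127 + 88276 + 50320 = 248406
Weight total: 1 + 2 + 3 + 4 + 5 = 15
WMA = 248406 / 15 = 16560.400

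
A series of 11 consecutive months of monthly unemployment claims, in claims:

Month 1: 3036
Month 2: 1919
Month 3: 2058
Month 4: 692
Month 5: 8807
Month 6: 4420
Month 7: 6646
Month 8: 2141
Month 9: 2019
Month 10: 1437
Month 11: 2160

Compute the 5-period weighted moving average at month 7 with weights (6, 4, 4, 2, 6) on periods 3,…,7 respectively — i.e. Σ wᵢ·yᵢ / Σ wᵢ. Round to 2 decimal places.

Weighted sum: 6·2058 + 4·692 + 4·8807 + 2·4420 + 6·6646 = 12348 + 2768 + 35228 + 8840 + 39876 = 99060
Weight total: 6 + 4 + 4 + 2 + 6 = 22
WMA = 99060 / 22 = 4502.73

4502.73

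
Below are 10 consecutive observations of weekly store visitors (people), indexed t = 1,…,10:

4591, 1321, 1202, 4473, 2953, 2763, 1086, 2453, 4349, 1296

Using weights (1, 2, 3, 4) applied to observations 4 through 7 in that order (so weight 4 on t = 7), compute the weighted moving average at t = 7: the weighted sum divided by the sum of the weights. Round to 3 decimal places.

2301.200

Weighted sum: 1·4473 + 2·2953 + 3·2763 + 4·1086 = 4473 + 5906 + 8289 + 4344 = 23012
Weight total: 1 + 2 + 3 + 4 = 10
WMA = 23012 / 10 = 2301.200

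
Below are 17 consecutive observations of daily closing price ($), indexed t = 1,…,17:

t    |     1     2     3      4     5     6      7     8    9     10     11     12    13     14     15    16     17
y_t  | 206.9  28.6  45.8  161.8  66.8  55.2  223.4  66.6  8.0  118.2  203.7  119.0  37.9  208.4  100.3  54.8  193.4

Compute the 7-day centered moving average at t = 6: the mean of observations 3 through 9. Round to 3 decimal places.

Sum of periods 3–9: 45.8 + 161.8 + 66.8 + 55.2 + 223.4 + 66.6 + 8.0 = 627.6
Divide by 7: 627.6 / 7 = 89.657

89.657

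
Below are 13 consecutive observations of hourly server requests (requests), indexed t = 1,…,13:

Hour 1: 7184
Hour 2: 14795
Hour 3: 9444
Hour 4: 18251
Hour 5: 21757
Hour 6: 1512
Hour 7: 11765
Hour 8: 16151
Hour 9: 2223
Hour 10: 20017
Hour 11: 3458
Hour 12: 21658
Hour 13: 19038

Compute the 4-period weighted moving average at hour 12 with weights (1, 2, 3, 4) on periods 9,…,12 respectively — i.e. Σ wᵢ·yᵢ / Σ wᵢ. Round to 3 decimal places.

13926.300

Weighted sum: 1·2223 + 2·20017 + 3·3458 + 4·21658 = 2223 + 40034 + 10374 + 86632 = 139263
Weight total: 1 + 2 + 3 + 4 = 10
WMA = 139263 / 10 = 13926.300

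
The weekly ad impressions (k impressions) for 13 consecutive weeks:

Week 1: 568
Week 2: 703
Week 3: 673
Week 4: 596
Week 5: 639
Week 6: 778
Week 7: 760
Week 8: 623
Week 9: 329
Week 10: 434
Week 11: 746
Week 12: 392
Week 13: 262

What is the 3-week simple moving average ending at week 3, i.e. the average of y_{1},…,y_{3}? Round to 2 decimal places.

Sum of periods 1–3: 568 + 703 + 673 = 1944
Divide by 3: 1944 / 3 = 648.00

648.00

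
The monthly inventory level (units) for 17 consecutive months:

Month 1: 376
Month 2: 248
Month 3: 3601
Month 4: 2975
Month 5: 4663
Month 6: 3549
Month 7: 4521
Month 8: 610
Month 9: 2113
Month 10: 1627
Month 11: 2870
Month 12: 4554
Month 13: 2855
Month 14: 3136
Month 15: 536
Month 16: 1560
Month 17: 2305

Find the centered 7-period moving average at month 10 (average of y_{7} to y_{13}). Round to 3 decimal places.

Sum of periods 7–13: 4521 + 610 + 2113 + 1627 + 2870 + 4554 + 2855 = 19150
Divide by 7: 19150 / 7 = 2735.714

2735.714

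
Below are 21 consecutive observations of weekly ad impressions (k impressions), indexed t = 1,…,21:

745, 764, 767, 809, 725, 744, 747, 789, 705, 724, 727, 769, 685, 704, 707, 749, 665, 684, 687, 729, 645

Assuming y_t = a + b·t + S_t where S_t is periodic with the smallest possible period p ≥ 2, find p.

4

First differences y_{t+1} − y_t: 19, 3, 42, -84, 19, 3, 42, -84, 19, 3, …
The difference pattern repeats every 4 terms and not for any smaller step, so p = 4.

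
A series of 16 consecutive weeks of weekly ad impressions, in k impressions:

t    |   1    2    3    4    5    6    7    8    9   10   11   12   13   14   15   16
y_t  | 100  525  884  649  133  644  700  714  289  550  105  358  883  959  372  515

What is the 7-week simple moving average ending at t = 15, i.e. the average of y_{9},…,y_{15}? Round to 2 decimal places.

502.29

Sum of periods 9–15: 289 + 550 + 105 + 358 + 883 + 959 + 372 = 3516
Divide by 7: 3516 / 7 = 502.29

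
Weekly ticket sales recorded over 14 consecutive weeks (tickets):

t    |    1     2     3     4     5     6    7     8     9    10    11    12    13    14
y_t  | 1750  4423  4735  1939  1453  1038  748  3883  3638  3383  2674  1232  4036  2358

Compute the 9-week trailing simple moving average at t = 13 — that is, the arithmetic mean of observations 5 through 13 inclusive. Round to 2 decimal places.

2453.89

Sum of periods 5–13: 1453 + 1038 + 748 + 3883 + 3638 + 3383 + 2674 + 1232 + 4036 = 22085
Divide by 9: 22085 / 9 = 2453.89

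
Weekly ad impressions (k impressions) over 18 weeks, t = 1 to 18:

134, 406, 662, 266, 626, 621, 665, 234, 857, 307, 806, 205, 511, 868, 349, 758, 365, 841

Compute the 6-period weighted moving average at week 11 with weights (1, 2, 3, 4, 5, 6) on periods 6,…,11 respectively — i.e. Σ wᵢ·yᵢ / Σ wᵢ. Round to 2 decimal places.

592.95

Weighted sum: 1·621 + 2·665 + 3·234 + 4·857 + 5·307 + 6·806 = 621 + 1330 + 702 + 3428 + 1535 + 4836 = 12452
Weight total: 1 + 2 + 3 + 4 + 5 + 6 = 21
WMA = 12452 / 21 = 592.95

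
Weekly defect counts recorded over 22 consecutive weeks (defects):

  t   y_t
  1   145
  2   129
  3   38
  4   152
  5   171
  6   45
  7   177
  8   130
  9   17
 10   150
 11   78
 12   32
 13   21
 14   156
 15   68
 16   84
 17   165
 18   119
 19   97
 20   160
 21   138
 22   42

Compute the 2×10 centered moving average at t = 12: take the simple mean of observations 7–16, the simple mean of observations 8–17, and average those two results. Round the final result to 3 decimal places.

90.700

Sum over 7–16: 177 + 130 + 17 + 150 + 78 + 32 + 21 + 156 + 68 + 84 = 913
Sum over 8–17: 130 + 17 + 150 + 78 + 32 + 21 + 156 + 68 + 84 + 165 = 901
CMA at t=12 = (913 + 901) / (2·10) = 1814 / 20 = 90.700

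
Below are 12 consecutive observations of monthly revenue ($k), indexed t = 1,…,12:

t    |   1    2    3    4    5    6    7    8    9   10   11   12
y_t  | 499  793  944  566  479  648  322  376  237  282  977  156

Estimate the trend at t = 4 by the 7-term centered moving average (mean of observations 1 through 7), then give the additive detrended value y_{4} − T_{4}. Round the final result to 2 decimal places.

-41.29

Trend T_4 = (499 + 793 + 944 + 566 + 479 + 648 + 322) / 7 = 4251/7 = 607.2857
Detrended value: 566 − 607.2857 = -41.29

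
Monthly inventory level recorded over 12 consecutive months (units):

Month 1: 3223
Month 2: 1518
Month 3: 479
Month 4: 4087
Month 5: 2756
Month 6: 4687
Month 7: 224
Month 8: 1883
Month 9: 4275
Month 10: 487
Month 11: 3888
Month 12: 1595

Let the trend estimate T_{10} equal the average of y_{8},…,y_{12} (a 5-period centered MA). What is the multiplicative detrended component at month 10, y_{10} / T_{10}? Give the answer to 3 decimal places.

Trend T_10 = (1883 + 4275 + 487 + 3888 + 1595) / 5 = 12128/5 = 2425.60000
Ratio to trend: 487 / 2425.60000 = 0.201

0.201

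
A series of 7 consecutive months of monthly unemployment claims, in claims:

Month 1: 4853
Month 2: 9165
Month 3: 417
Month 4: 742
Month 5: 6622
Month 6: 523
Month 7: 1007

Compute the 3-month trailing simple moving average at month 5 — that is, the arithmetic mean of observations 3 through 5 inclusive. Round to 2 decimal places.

2593.67

Sum of periods 3–5: 417 + 742 + 6622 = 7781
Divide by 3: 7781 / 3 = 2593.67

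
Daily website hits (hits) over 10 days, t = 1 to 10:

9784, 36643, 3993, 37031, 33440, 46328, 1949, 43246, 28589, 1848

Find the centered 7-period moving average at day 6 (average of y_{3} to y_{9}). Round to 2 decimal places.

Sum of periods 3–9: 3993 + 37031 + 33440 + 46328 + 1949 + 43246 + 28589 = 194576
Divide by 7: 194576 / 7 = 27796.57

27796.57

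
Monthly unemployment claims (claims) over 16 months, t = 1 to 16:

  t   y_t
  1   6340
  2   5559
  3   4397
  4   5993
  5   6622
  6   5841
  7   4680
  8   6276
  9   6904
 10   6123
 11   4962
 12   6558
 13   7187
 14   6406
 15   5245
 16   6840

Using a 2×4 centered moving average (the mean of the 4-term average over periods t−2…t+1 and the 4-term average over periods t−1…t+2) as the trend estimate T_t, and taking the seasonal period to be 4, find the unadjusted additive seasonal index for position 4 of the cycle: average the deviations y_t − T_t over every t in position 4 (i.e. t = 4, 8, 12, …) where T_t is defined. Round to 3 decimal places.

Season position 4 occurs at t = 4, 8, 12 (where T_t is defined).
t=4: T_4 = 5678.00000; y_4 − T_4 = 5993 − 5678.00000 = 315.00000
t=8: T_8 = 5960.50000; y_8 − T_8 = 6276 − 5960.50000 = 315.50000
t=12: T_12 = 6242.87500; y_12 − T_12 = 6558 − 6242.87500 = 315.12500
Mean deviation: (315.00000 + 315.50000 + 315.12500) / 3 = 315.208

315.208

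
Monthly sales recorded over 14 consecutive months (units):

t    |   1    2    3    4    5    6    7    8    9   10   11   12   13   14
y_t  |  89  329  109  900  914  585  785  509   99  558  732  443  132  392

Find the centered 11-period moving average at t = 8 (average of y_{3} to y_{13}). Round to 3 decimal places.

Sum of periods 3–13: 109 + 900 + 914 + 585 + 785 + 509 + 99 + 558 + 732 + 443 + 132 = 5766
Divide by 11: 5766 / 11 = 524.182

524.182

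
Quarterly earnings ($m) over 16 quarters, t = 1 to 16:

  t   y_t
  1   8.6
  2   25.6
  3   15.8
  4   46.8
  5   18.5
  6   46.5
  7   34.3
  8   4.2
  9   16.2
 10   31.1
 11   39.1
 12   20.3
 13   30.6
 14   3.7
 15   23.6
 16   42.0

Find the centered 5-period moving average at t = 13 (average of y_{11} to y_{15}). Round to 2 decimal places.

23.46

Sum of periods 11–15: 39.1 + 20.3 + 30.6 + 3.7 + 23.6 = 117.3
Divide by 5: 117.3 / 5 = 23.46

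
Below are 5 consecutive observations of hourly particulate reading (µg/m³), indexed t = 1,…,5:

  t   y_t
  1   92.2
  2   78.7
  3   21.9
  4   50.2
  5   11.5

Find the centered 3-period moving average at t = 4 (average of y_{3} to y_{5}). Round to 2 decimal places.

Sum of periods 3–5: 21.9 + 50.2 + 11.5 = 83.6
Divide by 3: 83.6 / 3 = 27.87

27.87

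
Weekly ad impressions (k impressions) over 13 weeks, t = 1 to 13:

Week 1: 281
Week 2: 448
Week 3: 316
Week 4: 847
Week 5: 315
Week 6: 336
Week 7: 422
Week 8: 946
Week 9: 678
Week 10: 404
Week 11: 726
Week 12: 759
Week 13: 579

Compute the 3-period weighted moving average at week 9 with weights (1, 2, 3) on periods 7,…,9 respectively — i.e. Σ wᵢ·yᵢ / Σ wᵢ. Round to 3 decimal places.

Weighted sum: 1·422 + 2·946 + 3·678 = 422 + 1892 + 2034 = 4348
Weight total: 1 + 2 + 3 = 6
WMA = 4348 / 6 = 724.667

724.667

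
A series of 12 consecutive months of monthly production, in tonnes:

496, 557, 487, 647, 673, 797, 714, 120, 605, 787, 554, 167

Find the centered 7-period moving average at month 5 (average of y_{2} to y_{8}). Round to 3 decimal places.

Sum of periods 2–8: 557 + 487 + 647 + 673 + 797 + 714 + 120 = 3995
Divide by 7: 3995 / 7 = 570.714

570.714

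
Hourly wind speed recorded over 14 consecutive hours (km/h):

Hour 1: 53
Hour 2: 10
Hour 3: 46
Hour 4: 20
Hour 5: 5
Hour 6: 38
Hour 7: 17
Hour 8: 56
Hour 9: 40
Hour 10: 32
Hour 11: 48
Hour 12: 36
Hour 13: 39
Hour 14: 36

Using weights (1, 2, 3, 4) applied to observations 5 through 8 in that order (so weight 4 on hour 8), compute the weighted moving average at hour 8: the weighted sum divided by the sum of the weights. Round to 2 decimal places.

35.60

Weighted sum: 1·5 + 2·38 + 3·17 + 4·56 = 5 + 76 + 51 + 224 = 356
Weight total: 1 + 2 + 3 + 4 = 10
WMA = 356 / 10 = 35.60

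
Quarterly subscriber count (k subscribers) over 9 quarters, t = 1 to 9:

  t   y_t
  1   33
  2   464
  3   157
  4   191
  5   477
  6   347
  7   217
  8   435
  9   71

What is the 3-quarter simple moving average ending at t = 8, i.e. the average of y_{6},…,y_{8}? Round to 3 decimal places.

333.000

Sum of periods 6–8: 347 + 217 + 435 = 999
Divide by 3: 999 / 3 = 333.000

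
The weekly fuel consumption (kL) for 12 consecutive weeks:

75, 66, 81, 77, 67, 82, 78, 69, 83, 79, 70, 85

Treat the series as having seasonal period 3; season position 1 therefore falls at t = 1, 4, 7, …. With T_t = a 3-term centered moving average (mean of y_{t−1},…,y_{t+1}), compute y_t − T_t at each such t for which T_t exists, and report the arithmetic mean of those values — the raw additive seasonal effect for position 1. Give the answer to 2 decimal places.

1.78

Season position 1 occurs at t = 4, 7, 10 (where T_t is defined).
t=4: T_4 = 75.0000; y_4 − T_4 = 77 − 75.0000 = 2.0000
t=7: T_7 = 76.3333; y_7 − T_7 = 78 − 76.3333 = 1.6667
t=10: T_10 = 77.3333; y_10 − T_10 = 79 − 77.3333 = 1.6667
Mean deviation: (2.0000 + 1.6667 + 1.6667) / 3 = 1.78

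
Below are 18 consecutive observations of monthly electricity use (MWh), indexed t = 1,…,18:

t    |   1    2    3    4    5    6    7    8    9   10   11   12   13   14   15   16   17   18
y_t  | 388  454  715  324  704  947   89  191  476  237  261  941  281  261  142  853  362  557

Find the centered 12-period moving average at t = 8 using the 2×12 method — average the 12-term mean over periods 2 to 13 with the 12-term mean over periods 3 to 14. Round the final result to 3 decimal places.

Sum over 2–13: 454 + 715 + 324 + 704 + 947 + 89 + 191 + 476 + 237 + 261 + 941 + 281 = 5620
Sum over 3–14: 715 + 324 + 704 + 947 + 89 + 191 + 476 + 237 + 261 + 941 + 281 + 261 = 5427
CMA at t=8 = (5620 + 5427) / (2·12) = 11047 / 24 = 460.292

460.292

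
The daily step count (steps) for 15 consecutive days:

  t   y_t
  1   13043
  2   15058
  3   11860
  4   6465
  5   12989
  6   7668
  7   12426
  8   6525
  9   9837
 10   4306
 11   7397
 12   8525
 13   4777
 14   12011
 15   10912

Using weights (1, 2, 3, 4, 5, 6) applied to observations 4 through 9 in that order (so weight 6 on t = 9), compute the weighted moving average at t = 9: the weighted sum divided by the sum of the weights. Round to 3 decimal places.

Weighted sum: 1·6465 + 2·12989 + 3·7668 + 4·12426 + 5·6525 + 6·9837 = 6465 + 25978 + 23004 + 49704 + 32625 + 59022 = 196798
Weight total: 1 + 2 + 3 + 4 + 5 + 6 = 21
WMA = 196798 / 21 = 9371.333

9371.333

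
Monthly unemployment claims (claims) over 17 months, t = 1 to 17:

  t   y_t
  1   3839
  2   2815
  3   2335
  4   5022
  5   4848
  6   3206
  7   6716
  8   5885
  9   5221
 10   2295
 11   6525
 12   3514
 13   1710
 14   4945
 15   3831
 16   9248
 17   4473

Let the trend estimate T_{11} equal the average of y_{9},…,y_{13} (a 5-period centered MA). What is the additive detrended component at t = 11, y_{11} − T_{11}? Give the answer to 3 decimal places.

Trend T_11 = (5221 + 2295 + 6525 + 3514 + 1710) / 5 = 19265/5 = 3853.00000
Detrended value: 6525 − 3853.00000 = 2672.000

2672.000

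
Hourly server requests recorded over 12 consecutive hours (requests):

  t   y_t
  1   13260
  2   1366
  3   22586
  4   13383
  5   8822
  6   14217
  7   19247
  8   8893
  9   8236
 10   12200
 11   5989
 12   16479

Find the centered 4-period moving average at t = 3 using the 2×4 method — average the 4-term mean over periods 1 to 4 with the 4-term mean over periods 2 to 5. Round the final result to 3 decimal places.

12094.000

Sum over 1–4: 13260 + 1366 + 22586 + 13383 = 50595
Sum over 2–5: 1366 + 22586 + 13383 + 8822 = 46157
CMA at t=3 = (50595 + 46157) / (2·4) = 96752 / 8 = 12094.000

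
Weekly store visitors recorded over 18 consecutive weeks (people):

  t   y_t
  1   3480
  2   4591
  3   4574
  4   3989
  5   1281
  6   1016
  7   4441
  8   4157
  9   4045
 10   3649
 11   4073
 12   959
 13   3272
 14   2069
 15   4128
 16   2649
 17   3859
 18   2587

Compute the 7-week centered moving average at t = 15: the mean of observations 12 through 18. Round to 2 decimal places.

2789.00

Sum of periods 12–18: 959 + 3272 + 2069 + 4128 + 2649 + 3859 + 2587 = 19523
Divide by 7: 19523 / 7 = 2789.00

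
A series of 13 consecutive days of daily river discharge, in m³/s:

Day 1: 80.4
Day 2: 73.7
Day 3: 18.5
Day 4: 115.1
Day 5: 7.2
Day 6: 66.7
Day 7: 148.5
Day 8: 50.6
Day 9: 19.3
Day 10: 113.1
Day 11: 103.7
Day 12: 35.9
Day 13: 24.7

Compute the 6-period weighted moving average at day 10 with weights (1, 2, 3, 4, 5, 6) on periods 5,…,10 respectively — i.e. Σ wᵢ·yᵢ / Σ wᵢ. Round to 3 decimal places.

Weighted sum: 1·7.2 + 2·66.7 + 3·148.5 + 4·50.6 + 5·19.3 + 6·113.1 = 7.2 + 133.4 + 445.5 + 202.4 + 96.5 + 678.6 = 1563.6
Weight total: 1 + 2 + 3 + 4 + 5 + 6 = 21
WMA = 1563.6 / 21 = 74.457

74.457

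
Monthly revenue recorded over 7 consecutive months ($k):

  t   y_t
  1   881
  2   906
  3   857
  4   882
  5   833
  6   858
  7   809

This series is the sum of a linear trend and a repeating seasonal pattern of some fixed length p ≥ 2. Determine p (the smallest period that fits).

First differences y_{t+1} − y_t: 25, -49, 25, -49, 25, -49, …
The difference pattern repeats every 2 terms and not for any smaller step, so p = 2.

2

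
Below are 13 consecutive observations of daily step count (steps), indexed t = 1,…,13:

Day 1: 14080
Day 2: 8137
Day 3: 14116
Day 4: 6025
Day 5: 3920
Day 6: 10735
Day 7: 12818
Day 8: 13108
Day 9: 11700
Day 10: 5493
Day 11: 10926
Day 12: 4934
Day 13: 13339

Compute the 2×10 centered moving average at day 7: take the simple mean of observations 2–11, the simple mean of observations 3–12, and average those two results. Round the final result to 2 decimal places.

9537.65

Sum over 2–11: 8137 + 14116 + 6025 + 3920 + 10735 + 12818 + 13108 + 11700 + 5493 + 10926 = 96978
Sum over 3–12: 14116 + 6025 + 3920 + 10735 + 12818 + 13108 + 11700 + 5493 + 10926 + 4934 = 93775
CMA at t=7 = (96978 + 93775) / (2·10) = 190753 / 20 = 9537.65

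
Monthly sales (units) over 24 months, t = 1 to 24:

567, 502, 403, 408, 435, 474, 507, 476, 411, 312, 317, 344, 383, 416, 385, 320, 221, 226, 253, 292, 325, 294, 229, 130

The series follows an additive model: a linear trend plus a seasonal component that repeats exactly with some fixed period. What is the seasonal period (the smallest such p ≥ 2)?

First differences y_{t+1} − y_t: -65, -99, 5, 27, 39, 33, -31, -65, -99, 5, 27, 39, 33, -31, -65, -99, …
The difference pattern repeats every 7 terms and not for any smaller step, so p = 7.

7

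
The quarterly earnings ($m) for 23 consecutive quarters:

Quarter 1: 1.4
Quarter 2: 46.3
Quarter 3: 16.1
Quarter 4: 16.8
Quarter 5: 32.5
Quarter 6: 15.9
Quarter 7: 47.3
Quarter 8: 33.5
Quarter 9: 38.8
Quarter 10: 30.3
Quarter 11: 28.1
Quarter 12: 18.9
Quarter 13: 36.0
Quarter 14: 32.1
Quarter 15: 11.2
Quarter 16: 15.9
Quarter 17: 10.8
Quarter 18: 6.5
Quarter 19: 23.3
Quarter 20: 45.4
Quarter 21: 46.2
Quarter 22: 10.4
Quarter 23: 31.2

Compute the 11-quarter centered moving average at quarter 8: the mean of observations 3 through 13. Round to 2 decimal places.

28.56

Sum of periods 3–13: 16.1 + 16.8 + 32.5 + 15.9 + 47.3 + 33.5 + 38.8 + 30.3 + 28.1 + 18.9 + 36.0 = 314.2
Divide by 11: 314.2 / 11 = 28.56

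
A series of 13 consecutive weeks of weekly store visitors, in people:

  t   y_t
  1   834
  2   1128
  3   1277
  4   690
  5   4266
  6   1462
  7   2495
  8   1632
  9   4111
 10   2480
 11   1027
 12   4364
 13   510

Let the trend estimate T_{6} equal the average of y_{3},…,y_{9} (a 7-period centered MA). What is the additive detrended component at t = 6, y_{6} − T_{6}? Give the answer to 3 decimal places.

Trend T_6 = (1277 + 690 + 4266 + 1462 + 2495 + 1632 + 4111) / 7 = 15933/7 = 2276.14286
Detrended value: 1462 − 2276.14286 = -814.143

-814.143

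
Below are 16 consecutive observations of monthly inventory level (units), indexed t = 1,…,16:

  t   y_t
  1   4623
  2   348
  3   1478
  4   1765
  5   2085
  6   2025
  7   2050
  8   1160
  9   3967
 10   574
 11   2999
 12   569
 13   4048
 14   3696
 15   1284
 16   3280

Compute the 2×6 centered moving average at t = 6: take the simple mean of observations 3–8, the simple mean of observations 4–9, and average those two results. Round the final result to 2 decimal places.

1967.92

Sum over 3–8: 1478 + 1765 + 2085 + 2025 + 2050 + 1160 = 10563
Sum over 4–9: 1765 + 2085 + 2025 + 2050 + 1160 + 3967 = 13052
CMA at t=6 = (10563 + 13052) / (2·6) = 23615 / 12 = 1967.92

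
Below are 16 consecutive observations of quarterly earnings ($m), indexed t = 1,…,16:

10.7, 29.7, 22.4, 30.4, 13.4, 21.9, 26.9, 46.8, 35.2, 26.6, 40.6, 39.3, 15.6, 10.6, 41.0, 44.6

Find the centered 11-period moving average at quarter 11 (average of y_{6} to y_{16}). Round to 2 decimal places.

Sum of periods 6–16: 21.9 + 26.9 + 46.8 + 35.2 + 26.6 + 40.6 + 39.3 + 15.6 + 10.6 + 41.0 + 44.6 = 349.1
Divide by 11: 349.1 / 11 = 31.74

31.74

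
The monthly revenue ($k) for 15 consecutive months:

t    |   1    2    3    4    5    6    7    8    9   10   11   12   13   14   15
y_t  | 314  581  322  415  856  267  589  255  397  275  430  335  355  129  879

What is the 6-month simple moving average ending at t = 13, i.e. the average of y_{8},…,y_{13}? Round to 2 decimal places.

341.17

Sum of periods 8–13: 255 + 397 + 275 + 430 + 335 + 355 = 2047
Divide by 6: 2047 / 6 = 341.17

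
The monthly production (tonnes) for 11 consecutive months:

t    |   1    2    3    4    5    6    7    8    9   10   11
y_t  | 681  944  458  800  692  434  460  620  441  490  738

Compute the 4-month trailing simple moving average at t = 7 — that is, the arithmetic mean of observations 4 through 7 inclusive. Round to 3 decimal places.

596.500

Sum of periods 4–7: 800 + 692 + 434 + 460 = 2386
Divide by 4: 2386 / 4 = 596.500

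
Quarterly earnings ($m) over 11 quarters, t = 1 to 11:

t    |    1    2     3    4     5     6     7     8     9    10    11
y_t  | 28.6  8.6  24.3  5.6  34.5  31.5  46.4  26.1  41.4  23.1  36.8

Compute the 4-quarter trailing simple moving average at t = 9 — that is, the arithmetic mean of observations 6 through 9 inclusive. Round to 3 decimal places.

36.350

Sum of periods 6–9: 31.5 + 46.4 + 26.1 + 41.4 = 145.4
Divide by 4: 145.4 / 4 = 36.350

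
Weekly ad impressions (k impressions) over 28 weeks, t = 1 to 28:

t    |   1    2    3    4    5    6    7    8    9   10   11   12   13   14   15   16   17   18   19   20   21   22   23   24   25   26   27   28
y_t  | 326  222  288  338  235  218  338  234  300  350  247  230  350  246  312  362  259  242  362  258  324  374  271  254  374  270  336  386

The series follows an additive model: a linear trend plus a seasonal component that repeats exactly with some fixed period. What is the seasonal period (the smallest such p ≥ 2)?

First differences y_{t+1} − y_t: -104, 66, 50, -103, -17, 120, -104, 66, 50, -103, -17, 120, -104, 66, …
The difference pattern repeats every 6 terms and not for any smaller step, so p = 6.

6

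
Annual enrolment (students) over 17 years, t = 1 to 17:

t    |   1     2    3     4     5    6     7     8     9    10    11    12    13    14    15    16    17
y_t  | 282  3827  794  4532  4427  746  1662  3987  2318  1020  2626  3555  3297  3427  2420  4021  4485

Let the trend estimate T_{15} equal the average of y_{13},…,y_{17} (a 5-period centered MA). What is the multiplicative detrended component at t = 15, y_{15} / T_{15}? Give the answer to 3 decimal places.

0.686

Trend T_15 = (3297 + 3427 + 2420 + 4021 + 4485) / 5 = 17650/5 = 3530.00000
Ratio to trend: 2420 / 3530.00000 = 0.686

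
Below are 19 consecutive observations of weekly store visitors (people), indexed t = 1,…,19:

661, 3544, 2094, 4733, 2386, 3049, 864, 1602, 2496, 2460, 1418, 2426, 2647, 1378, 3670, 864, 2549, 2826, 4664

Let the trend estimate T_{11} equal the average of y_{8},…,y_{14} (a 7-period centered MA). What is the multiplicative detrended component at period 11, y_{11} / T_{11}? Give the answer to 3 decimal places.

0.688

Trend T_11 = (1602 + 2496 + 2460 + 1418 + 2426 + 2647 + 1378) / 7 = 14427/7 = 2061.00000
Ratio to trend: 1418 / 2061.00000 = 0.688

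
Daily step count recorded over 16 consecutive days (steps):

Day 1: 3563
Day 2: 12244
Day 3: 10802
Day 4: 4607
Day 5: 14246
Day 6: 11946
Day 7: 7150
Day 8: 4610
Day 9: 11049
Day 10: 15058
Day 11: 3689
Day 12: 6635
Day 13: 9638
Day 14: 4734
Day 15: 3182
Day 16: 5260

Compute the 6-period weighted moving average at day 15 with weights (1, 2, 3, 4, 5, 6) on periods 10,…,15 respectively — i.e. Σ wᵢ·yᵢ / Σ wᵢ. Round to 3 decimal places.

5888.333

Weighted sum: 1·15058 + 2·3689 + 3·6635 + 4·9638 + 5·4734 + 6·3182 = 15058 + 7378 + 19905 + 38552 + 23670 + 19092 = 123655
Weight total: 1 + 2 + 3 + 4 + 5 + 6 = 21
WMA = 123655 / 21 = 5888.333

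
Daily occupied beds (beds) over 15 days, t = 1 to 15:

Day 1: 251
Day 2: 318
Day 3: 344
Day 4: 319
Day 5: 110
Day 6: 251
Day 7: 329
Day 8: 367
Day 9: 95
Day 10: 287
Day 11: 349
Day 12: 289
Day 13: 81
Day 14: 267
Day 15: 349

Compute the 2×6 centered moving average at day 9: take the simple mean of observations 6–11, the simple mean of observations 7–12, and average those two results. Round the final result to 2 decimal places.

282.83

Sum over 6–11: 251 + 329 + 367 + 95 + 287 + 349 = 1678
Sum over 7–12: 329 + 367 + 95 + 287 + 349 + 289 = 1716
CMA at t=9 = (1678 + 1716) / (2·6) = 3394 / 12 = 282.83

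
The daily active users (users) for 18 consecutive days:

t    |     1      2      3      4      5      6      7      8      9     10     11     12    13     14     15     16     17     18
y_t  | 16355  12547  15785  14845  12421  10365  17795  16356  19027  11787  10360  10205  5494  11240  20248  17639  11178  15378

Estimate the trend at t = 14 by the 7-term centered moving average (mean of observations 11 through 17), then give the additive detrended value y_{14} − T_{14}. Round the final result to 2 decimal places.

-1097.71

Trend T_14 = (10360 + 10205 + 5494 + 11240 + 20248 + 17639 + 11178) / 7 = 86364/7 = 12337.7143
Detrended value: 11240 − 12337.7143 = -1097.71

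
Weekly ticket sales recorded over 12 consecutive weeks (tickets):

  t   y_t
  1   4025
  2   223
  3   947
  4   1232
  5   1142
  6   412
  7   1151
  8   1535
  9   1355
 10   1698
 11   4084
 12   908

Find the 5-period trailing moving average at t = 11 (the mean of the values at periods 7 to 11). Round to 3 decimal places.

Sum of periods 7–11: 1151 + 1535 + 1355 + 1698 + 4084 = 9823
Divide by 5: 9823 / 5 = 1964.600

1964.600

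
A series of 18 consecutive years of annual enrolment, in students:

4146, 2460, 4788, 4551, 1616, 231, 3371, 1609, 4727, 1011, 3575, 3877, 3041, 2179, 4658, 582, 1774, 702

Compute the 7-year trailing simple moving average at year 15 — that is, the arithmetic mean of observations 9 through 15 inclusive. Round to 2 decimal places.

Sum of periods 9–15: 4727 + 1011 + 3575 + 3877 + 3041 + 2179 + 4658 = 23068
Divide by 7: 23068 / 7 = 3295.43

3295.43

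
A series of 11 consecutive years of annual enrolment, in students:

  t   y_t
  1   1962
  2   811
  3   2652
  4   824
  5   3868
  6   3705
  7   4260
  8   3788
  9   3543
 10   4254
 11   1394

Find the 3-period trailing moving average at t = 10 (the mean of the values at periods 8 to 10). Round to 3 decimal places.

Sum of periods 8–10: 3788 + 3543 + 4254 = 11585
Divide by 3: 11585 / 3 = 3861.667

3861.667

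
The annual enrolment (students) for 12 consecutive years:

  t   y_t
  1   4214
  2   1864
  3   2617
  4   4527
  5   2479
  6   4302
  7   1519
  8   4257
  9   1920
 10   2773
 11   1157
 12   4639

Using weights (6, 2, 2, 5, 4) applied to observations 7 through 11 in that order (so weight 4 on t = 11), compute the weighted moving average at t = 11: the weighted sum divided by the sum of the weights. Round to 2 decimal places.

2103.21

Weighted sum: 6·1519 + 2·4257 + 2·1920 + 5·2773 + 4·1157 = 9114 + 8514 + 3840 + 13865 + 4628 = 39961
Weight total: 6 + 2 + 2 + 5 + 4 = 19
WMA = 39961 / 19 = 2103.21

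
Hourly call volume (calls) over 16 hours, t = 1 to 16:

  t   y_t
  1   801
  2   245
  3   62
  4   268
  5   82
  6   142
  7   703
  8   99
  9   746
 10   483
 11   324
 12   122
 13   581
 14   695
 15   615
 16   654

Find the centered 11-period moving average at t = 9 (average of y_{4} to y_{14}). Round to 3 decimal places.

385.909

Sum of periods 4–14: 268 + 82 + 142 + 703 + 99 + 746 + 483 + 324 + 122 + 581 + 695 = 4245
Divide by 11: 4245 / 11 = 385.909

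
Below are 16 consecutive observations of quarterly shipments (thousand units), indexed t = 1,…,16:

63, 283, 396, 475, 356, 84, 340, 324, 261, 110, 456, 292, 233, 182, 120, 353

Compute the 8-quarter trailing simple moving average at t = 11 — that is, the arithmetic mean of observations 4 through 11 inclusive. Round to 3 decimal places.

Sum of periods 4–11: 475 + 356 + 84 + 340 + 324 + 261 + 110 + 456 = 2406
Divide by 8: 2406 / 8 = 300.750

300.750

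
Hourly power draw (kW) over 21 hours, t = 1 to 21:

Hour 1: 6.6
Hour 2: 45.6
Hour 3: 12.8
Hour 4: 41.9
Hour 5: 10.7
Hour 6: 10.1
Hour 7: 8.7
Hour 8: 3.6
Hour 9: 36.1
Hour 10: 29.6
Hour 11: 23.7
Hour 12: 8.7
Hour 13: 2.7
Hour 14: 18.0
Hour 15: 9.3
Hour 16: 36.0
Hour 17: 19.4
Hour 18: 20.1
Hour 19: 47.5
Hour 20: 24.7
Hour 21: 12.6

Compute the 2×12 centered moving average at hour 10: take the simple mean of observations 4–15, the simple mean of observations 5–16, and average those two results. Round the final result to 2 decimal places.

Sum over 4–15: 41.9 + 10.7 + 10.1 + 8.7 + 3.6 + 36.1 + 29.6 + 23.7 + 8.7 + 2.7 + 18.0 + 9.3 = 203.1
Sum over 5–16: 10.7 + 10.1 + 8.7 + 3.6 + 36.1 + 29.6 + 23.7 + 8.7 + 2.7 + 18.0 + 9.3 + 36.0 = 197.2
CMA at t=10 = (203.1 + 197.2) / (2·12) = 400.3 / 24 = 16.68

16.68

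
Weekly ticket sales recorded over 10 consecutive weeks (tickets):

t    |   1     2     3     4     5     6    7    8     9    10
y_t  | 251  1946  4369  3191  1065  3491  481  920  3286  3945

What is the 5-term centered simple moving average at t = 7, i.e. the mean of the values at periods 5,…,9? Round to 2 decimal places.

1848.60

Sum of periods 5–9: 1065 + 3491 + 481 + 920 + 3286 = 9243
Divide by 5: 9243 / 5 = 1848.60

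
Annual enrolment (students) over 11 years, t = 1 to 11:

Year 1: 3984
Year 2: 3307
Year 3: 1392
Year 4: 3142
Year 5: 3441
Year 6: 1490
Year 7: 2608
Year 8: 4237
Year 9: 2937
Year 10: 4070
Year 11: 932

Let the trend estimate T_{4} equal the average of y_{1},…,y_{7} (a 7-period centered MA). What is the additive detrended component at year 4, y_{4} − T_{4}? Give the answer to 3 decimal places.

Trend T_4 = (3984 + 3307 + 1392 + 3142 + 3441 + 1490 + 2608) / 7 = 19364/7 = 2766.28571
Detrended value: 3142 − 2766.28571 = 375.714

375.714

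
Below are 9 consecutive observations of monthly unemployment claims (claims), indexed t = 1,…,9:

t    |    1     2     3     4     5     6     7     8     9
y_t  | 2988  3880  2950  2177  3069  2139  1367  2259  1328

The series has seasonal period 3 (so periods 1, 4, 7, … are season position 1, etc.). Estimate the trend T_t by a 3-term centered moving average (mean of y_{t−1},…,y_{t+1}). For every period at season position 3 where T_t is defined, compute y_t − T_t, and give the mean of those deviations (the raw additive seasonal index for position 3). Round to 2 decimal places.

-52.50

Season position 3 occurs at t = 3, 6 (where T_t is defined).
t=3: T_3 = 3002.3333; y_3 − T_3 = 2950 − 3002.3333 = -52.3333
t=6: T_6 = 2191.6667; y_6 − T_6 = 2139 − 2191.6667 = -52.6667
Mean deviation: (-52.3333 + -52.6667) / 2 = -52.50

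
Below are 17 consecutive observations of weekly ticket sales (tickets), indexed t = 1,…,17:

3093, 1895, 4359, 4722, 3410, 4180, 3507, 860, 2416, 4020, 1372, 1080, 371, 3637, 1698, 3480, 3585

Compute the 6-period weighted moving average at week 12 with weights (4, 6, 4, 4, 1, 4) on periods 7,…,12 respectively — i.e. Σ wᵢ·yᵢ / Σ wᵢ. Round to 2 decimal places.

2201.04

Weighted sum: 4·3507 + 6·860 + 4·2416 + 4·4020 + 1·1372 + 4·1080 = 14028 + 5160 + 9664 + 16080 + 1372 + 4320 = 50624
Weight total: 4 + 6 + 4 + 4 + 1 + 4 = 23
WMA = 50624 / 23 = 2201.04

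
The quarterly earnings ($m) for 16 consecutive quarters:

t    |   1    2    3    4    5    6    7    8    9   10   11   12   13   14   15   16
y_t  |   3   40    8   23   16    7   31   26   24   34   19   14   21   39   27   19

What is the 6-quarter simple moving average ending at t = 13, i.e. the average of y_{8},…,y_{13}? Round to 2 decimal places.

23.00

Sum of periods 8–13: 26 + 24 + 34 + 19 + 14 + 21 = 138
Divide by 6: 138 / 6 = 23.00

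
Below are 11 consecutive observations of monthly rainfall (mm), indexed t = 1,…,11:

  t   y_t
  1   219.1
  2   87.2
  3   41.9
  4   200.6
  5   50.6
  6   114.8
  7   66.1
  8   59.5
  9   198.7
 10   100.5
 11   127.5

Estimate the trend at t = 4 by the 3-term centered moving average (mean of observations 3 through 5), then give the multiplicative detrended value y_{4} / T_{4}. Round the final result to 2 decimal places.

Trend T_4 = (41.9 + 200.6 + 50.6) / 3 = 293.1/3 = 97.7000
Ratio to trend: 200.6 / 97.7000 = 2.05

2.05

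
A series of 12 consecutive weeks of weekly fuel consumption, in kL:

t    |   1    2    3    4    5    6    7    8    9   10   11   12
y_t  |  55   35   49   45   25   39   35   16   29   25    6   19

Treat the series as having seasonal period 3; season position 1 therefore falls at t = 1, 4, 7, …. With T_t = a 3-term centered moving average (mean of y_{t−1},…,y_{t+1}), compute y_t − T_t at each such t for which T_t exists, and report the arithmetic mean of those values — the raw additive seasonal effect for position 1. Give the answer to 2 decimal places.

Season position 1 occurs at t = 4, 7, 10 (where T_t is defined).
t=4: T_4 = 39.6667; y_4 − T_4 = 45 − 39.6667 = 5.3333
t=7: T_7 = 30.0000; y_7 − T_7 = 35 − 30.0000 = 5.0000
t=10: T_10 = 20.0000; y_10 − T_10 = 25 − 20.0000 = 5.0000
Mean deviation: (5.3333 + 5.0000 + 5.0000) / 3 = 5.11

5.11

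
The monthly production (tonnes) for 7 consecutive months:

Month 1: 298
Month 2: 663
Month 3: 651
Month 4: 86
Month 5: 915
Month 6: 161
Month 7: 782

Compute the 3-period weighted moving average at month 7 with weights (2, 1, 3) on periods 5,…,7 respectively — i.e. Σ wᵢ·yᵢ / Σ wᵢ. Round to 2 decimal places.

Weighted sum: 2·915 + 1·161 + 3·782 = 1830 + 161 + 2346 = 4337
Weight total: 2 + 1 + 3 = 6
WMA = 4337 / 6 = 722.83

722.83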